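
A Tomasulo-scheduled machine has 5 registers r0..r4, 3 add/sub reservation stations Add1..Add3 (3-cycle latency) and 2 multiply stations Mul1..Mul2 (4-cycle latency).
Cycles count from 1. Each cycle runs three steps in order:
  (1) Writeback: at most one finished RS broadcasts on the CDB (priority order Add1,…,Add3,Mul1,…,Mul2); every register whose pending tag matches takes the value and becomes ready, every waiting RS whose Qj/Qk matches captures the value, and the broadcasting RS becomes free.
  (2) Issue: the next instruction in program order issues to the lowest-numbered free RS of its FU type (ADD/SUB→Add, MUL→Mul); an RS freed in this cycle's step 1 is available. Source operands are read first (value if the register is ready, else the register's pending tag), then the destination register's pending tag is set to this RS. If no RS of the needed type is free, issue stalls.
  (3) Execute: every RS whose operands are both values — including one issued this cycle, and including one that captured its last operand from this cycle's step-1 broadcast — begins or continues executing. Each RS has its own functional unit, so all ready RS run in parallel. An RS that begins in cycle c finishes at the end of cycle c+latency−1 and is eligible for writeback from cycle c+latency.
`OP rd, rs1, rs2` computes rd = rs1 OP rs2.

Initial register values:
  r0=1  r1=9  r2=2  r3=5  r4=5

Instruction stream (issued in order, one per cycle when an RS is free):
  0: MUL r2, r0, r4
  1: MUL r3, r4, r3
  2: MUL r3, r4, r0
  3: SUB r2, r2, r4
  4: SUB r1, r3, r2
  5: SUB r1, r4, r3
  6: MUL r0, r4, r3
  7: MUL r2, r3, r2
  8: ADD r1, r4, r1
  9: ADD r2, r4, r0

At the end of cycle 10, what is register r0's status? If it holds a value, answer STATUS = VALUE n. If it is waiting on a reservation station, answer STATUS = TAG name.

c1: issue MUL r2<-Mul1 | r0:1,r1:9,r2:Mul1,r3:5,r4:5
c2: issue MUL r3<-Mul2 | r0:1,r1:9,r2:Mul1,r3:Mul2,r4:5
c3: stall | r0:1,r1:9,r2:Mul1,r3:Mul2,r4:5
c4: stall | r0:1,r1:9,r2:Mul1,r3:Mul2,r4:5
c5: CDB Mul1=5; issue MUL r3<-Mul1 | r0:1,r1:9,r2:5,r3:Mul1,r4:5
c6: CDB Mul2=25; issue SUB r2<-Add1 | r0:1,r1:9,r2:Add1,r3:Mul1,r4:5
c7: issue SUB r1<-Add2 | r0:1,r1:Add2,r2:Add1,r3:Mul1,r4:5
c8: issue SUB r1<-Add3 | r0:1,r1:Add3,r2:Add1,r3:Mul1,r4:5
c9: CDB Add1=0; issue MUL r0<-Mul2 | r0:Mul2,r1:Add3,r2:0,r3:Mul1,r4:5
c10: CDB Mul1=5; issue MUL r2<-Mul1 | r0:Mul2,r1:Add3,r2:Mul1,r3:5,r4:5

STATUS = TAG Mul2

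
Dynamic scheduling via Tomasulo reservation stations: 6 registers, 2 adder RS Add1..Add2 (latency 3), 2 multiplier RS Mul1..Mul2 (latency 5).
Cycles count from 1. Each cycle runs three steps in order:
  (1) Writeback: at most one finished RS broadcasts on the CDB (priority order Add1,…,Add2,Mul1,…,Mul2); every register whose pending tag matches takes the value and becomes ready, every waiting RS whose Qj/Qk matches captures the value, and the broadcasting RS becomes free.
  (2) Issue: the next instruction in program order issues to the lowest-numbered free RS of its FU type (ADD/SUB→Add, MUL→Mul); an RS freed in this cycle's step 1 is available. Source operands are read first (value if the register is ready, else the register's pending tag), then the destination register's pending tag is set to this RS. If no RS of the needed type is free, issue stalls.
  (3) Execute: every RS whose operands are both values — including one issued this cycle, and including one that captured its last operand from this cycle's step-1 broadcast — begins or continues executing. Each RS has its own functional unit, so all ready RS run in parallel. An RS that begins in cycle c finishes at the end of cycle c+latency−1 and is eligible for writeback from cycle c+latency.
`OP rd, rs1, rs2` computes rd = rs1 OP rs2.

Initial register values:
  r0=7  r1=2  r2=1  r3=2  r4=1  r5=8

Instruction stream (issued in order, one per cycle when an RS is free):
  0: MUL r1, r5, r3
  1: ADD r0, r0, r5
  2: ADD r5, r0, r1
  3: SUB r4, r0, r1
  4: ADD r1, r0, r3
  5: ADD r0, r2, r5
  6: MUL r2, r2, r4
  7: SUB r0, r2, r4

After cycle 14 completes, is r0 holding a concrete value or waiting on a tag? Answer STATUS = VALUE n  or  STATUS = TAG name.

  c1: issue MUL r1<-Mul1  regs: r0:7,r1:Mul1,r2:1,r3:2,r4:1,r5:8
  c2: issue ADD r0<-Add1  regs: r0:Add1,r1:Mul1,r2:1,r3:2,r4:1,r5:8
  c3: issue ADD r5<-Add2  regs: r0:Add1,r1:Mul1,r2:1,r3:2,r4:1,r5:Add2
  c4: stall  regs: r0:Add1,r1:Mul1,r2:1,r3:2,r4:1,r5:Add2
  c5: CDB Add1=15; issue SUB r4<-Add1  regs: r0:15,r1:Mul1,r2:1,r3:2,r4:Add1,r5:Add2
  c6: CDB Mul1=16; stall  regs: r0:15,r1:16,r2:1,r3:2,r4:Add1,r5:Add2
  c7: stall  regs: r0:15,r1:16,r2:1,r3:2,r4:Add1,r5:Add2
  c8: stall  regs: r0:15,r1:16,r2:1,r3:2,r4:Add1,r5:Add2
  c9: CDB Add1=-1; issue ADD r1<-Add1  regs: r0:15,r1:Add1,r2:1,r3:2,r4:-1,r5:Add2
  c10: CDB Add2=31; issue ADD r0<-Add2  regs: r0:Add2,r1:Add1,r2:1,r3:2,r4:-1,r5:31
  c11: issue MUL r2<-Mul1  regs: r0:Add2,r1:Add1,r2:Mul1,r3:2,r4:-1,r5:31
  c12: CDB Add1=17; issue SUB r0<-Add1  regs: r0:Add1,r1:17,r2:Mul1,r3:2,r4:-1,r5:31
  c13: CDB Add2=32  regs: r0:Add1,r1:17,r2:Mul1,r3:2,r4:-1,r5:31
  c14: -  regs: r0:Add1,r1:17,r2:Mul1,r3:2,r4:-1,r5:31

STATUS = TAG Add1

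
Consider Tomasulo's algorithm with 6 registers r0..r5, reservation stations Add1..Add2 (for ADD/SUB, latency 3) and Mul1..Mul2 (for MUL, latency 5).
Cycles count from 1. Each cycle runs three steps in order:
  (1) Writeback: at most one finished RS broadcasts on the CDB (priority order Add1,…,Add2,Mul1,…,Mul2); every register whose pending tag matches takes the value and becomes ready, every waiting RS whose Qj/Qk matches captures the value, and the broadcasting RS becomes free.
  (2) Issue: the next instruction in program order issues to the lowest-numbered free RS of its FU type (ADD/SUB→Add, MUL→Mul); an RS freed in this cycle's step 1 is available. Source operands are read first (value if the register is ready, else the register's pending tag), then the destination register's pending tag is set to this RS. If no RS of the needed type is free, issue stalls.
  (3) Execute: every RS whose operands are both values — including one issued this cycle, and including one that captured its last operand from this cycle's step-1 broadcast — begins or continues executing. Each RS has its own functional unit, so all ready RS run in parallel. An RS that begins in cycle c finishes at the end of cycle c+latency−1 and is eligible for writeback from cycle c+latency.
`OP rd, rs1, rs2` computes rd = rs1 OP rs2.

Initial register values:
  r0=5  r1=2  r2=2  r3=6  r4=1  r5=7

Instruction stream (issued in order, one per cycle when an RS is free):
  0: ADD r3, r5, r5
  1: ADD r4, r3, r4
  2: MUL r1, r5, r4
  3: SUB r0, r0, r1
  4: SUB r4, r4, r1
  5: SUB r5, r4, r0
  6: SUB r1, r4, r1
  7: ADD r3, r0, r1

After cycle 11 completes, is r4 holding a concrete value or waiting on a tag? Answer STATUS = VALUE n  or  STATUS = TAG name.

  c1: issue ADD r3<-Add1  regs: r0:5,r1:2,r2:2,r3:Add1,r4:1,r5:7
  c2: issue ADD r4<-Add2  regs: r0:5,r1:2,r2:2,r3:Add1,r4:Add2,r5:7
  c3: issue MUL r1<-Mul1  regs: r0:5,r1:Mul1,r2:2,r3:Add1,r4:Add2,r5:7
  c4: CDB Add1=14; issue SUB r0<-Add1  regs: r0:Add1,r1:Mul1,r2:2,r3:14,r4:Add2,r5:7
  c5: stall  regs: r0:Add1,r1:Mul1,r2:2,r3:14,r4:Add2,r5:7
  c6: stall  regs: r0:Add1,r1:Mul1,r2:2,r3:14,r4:Add2,r5:7
  c7: CDB Add2=15; issue SUB r4<-Add2  regs: r0:Add1,r1:Mul1,r2:2,r3:14,r4:Add2,r5:7
  c8: stall  regs: r0:Add1,r1:Mul1,r2:2,r3:14,r4:Add2,r5:7
  c9: stall  regs: r0:Add1,r1:Mul1,r2:2,r3:14,r4:Add2,r5:7
  c10: stall  regs: r0:Add1,r1:Mul1,r2:2,r3:14,r4:Add2,r5:7
  c11: stall  regs: r0:Add1,r1:Mul1,r2:2,r3:14,r4:Add2,r5:7

STATUS = TAG Add2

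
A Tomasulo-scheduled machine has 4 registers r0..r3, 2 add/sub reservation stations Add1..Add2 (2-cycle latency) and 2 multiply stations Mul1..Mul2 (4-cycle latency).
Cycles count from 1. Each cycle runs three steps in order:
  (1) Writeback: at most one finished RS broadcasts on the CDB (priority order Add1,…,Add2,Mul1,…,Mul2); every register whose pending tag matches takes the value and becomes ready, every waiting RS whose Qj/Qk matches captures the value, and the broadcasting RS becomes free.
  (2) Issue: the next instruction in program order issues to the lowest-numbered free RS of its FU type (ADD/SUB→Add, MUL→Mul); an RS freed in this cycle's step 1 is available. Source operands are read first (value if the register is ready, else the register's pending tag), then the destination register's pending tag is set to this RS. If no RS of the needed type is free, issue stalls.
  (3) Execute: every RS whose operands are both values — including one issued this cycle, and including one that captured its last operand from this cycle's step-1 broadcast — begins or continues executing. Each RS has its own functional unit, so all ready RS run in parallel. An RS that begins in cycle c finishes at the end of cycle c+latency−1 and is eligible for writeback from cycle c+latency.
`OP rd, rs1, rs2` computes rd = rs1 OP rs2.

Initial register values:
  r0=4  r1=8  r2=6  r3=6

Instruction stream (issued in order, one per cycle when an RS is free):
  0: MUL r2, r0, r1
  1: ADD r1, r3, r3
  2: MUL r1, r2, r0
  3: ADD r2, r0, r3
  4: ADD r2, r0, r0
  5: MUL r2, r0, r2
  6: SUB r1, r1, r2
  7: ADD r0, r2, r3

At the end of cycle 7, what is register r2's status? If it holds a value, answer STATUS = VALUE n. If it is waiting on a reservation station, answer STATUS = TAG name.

cycle 1: issue MUL r2<-Mul1 // r0:4,r1:8,r2:Mul1,r3:6
cycle 2: issue ADD r1<-Add1 // r0:4,r1:Add1,r2:Mul1,r3:6
cycle 3: issue MUL r1<-Mul2 // r0:4,r1:Mul2,r2:Mul1,r3:6
cycle 4: CDB Add1=12; issue ADD r2<-Add1 // r0:4,r1:Mul2,r2:Add1,r3:6
cycle 5: CDB Mul1=32; issue ADD r2<-Add2 // r0:4,r1:Mul2,r2:Add2,r3:6
cycle 6: CDB Add1=10; issue MUL r2<-Mul1 // r0:4,r1:Mul2,r2:Mul1,r3:6
cycle 7: CDB Add2=8; issue SUB r1<-Add1 // r0:4,r1:Add1,r2:Mul1,r3:6

STATUS = TAG Mul1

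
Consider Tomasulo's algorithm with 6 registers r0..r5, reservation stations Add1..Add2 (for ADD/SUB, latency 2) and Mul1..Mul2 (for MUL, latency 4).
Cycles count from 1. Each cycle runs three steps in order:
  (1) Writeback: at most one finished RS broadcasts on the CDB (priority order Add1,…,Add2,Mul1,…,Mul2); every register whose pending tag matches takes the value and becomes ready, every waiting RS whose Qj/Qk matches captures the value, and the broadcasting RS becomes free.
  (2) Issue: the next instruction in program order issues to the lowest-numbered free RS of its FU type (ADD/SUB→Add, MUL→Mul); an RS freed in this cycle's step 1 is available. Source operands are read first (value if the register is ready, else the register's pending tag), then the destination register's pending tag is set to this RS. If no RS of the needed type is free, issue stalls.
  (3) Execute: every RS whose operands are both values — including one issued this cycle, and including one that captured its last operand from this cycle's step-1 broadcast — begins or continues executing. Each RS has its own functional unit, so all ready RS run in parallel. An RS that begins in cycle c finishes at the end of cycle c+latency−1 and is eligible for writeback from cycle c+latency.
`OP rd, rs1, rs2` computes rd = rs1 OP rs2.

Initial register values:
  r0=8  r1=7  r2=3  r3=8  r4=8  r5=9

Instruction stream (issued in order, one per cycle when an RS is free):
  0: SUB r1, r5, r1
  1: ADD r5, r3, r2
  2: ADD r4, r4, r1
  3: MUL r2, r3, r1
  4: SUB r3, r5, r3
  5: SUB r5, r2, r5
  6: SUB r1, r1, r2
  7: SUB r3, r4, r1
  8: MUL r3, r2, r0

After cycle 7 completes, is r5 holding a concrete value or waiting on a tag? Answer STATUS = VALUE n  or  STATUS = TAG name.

STATUS = TAG Add2

cycle 1: issue SUB r1<-Add1 // r0:8,r1:Add1,r2:3,r3:8,r4:8,r5:9
cycle 2: issue ADD r5<-Add2 // r0:8,r1:Add1,r2:3,r3:8,r4:8,r5:Add2
cycle 3: CDB Add1=2; issue ADD r4<-Add1 // r0:8,r1:2,r2:3,r3:8,r4:Add1,r5:Add2
cycle 4: CDB Add2=11; issue MUL r2<-Mul1 // r0:8,r1:2,r2:Mul1,r3:8,r4:Add1,r5:11
cycle 5: CDB Add1=10; issue SUB r3<-Add1 // r0:8,r1:2,r2:Mul1,r3:Add1,r4:10,r5:11
cycle 6: issue SUB r5<-Add2 // r0:8,r1:2,r2:Mul1,r3:Add1,r4:10,r5:Add2
cycle 7: CDB Add1=3; issue SUB r1<-Add1 // r0:8,r1:Add1,r2:Mul1,r3:3,r4:10,r5:Add2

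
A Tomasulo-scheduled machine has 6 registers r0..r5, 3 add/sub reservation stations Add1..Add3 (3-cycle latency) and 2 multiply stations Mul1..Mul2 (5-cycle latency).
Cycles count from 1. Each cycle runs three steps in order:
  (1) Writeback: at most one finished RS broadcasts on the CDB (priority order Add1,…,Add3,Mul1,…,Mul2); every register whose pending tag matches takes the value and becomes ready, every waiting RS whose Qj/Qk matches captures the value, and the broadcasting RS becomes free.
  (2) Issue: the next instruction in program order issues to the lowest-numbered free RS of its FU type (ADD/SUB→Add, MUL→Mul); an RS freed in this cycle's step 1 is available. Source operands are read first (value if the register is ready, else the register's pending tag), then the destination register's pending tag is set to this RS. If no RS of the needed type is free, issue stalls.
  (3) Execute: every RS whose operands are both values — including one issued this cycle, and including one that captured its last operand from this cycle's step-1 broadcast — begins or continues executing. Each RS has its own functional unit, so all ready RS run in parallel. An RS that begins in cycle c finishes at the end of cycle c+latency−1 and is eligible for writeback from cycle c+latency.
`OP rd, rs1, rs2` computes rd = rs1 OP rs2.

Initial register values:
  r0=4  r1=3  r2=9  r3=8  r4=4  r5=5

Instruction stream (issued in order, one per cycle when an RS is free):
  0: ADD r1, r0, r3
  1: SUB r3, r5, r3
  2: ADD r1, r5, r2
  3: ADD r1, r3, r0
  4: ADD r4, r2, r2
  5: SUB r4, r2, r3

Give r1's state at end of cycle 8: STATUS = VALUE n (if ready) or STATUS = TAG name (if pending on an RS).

STATUS = VALUE 1

cycle 1: issue ADD r1<-Add1 // r0:4,r1:Add1,r2:9,r3:8,r4:4,r5:5
cycle 2: issue SUB r3<-Add2 // r0:4,r1:Add1,r2:9,r3:Add2,r4:4,r5:5
cycle 3: issue ADD r1<-Add3 // r0:4,r1:Add3,r2:9,r3:Add2,r4:4,r5:5
cycle 4: CDB Add1=12; issue ADD r1<-Add1 // r0:4,r1:Add1,r2:9,r3:Add2,r4:4,r5:5
cycle 5: CDB Add2=-3; issue ADD r4<-Add2 // r0:4,r1:Add1,r2:9,r3:-3,r4:Add2,r5:5
cycle 6: CDB Add3=14; issue SUB r4<-Add3 // r0:4,r1:Add1,r2:9,r3:-3,r4:Add3,r5:5
cycle 7: - // r0:4,r1:Add1,r2:9,r3:-3,r4:Add3,r5:5
cycle 8: CDB Add1=1 // r0:4,r1:1,r2:9,r3:-3,r4:Add3,r5:5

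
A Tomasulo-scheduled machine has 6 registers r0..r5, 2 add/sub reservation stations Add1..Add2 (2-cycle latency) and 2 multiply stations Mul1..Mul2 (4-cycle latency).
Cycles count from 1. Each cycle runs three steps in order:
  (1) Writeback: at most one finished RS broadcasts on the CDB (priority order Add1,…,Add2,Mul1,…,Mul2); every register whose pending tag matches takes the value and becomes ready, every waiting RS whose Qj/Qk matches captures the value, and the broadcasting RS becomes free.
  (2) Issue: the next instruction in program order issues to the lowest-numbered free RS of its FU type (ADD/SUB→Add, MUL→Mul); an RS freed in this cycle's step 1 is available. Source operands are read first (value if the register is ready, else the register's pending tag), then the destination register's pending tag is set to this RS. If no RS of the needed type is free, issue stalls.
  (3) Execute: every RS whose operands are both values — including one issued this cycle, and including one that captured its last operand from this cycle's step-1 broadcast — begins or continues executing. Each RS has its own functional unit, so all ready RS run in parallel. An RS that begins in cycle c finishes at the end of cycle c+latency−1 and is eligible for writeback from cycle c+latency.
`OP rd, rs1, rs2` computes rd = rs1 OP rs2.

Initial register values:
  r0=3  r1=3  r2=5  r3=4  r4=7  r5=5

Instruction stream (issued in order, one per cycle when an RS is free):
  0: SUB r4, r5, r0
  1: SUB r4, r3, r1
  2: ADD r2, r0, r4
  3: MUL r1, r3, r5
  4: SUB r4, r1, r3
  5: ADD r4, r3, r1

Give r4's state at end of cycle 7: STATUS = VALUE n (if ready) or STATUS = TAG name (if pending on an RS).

  c1: issue SUB r4<-Add1  regs: r0:3,r1:3,r2:5,r3:4,r4:Add1,r5:5
  c2: issue SUB r4<-Add2  regs: r0:3,r1:3,r2:5,r3:4,r4:Add2,r5:5
  c3: CDB Add1=2; issue ADD r2<-Add1  regs: r0:3,r1:3,r2:Add1,r3:4,r4:Add2,r5:5
  c4: CDB Add2=1; issue MUL r1<-Mul1  regs: r0:3,r1:Mul1,r2:Add1,r3:4,r4:1,r5:5
  c5: issue SUB r4<-Add2  regs: r0:3,r1:Mul1,r2:Add1,r3:4,r4:Add2,r5:5
  c6: CDB Add1=4; issue ADD r4<-Add1  regs: r0:3,r1:Mul1,r2:4,r3:4,r4:Add1,r5:5
  c7: -  regs: r0:3,r1:Mul1,r2:4,r3:4,r4:Add1,r5:5

STATUS = TAG Add1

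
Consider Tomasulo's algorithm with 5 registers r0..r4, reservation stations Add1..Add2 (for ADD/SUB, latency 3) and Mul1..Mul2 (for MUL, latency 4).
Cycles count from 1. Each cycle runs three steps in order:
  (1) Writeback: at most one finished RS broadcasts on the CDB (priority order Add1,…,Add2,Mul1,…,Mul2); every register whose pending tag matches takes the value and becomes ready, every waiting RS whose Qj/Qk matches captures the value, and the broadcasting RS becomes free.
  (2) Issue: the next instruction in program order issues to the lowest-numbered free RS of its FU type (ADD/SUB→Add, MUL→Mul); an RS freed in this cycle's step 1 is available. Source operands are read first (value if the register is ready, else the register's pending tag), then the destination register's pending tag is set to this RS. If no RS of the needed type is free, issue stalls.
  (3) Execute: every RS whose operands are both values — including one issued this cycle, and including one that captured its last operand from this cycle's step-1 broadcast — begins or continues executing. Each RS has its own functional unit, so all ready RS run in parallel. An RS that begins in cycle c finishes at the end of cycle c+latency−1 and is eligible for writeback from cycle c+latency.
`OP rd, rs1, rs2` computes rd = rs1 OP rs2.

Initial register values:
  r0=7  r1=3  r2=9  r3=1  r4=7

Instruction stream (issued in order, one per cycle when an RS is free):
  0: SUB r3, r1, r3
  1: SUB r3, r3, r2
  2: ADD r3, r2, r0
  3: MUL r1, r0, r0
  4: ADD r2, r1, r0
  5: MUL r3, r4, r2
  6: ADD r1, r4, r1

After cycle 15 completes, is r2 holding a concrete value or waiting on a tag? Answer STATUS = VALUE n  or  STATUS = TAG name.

  c1: issue SUB r3<-Add1  regs: r0:7,r1:3,r2:9,r3:Add1,r4:7
  c2: issue SUB r3<-Add2  regs: r0:7,r1:3,r2:9,r3:Add2,r4:7
  c3: stall  regs: r0:7,r1:3,r2:9,r3:Add2,r4:7
  c4: CDB Add1=2; issue ADD r3<-Add1  regs: r0:7,r1:3,r2:9,r3:Add1,r4:7
  c5: issue MUL r1<-Mul1  regs: r0:7,r1:Mul1,r2:9,r3:Add1,r4:7
  c6: stall  regs: r0:7,r1:Mul1,r2:9,r3:Add1,r4:7
  c7: CDB Add1=16; issue ADD r2<-Add1  regs: r0:7,r1:Mul1,r2:Add1,r3:16,r4:7
  c8: CDB Add2=-7; issue MUL r3<-Mul2  regs: r0:7,r1:Mul1,r2:Add1,r3:Mul2,r4:7
  c9: CDB Mul1=49; issue ADD r1<-Add2  regs: r0:7,r1:Add2,r2:Add1,r3:Mul2,r4:7
  c10: -  regs: r0:7,r1:Add2,r2:Add1,r3:Mul2,r4:7
  c11: -  regs: r0:7,r1:Add2,r2:Add1,r3:Mul2,r4:7
  c12: CDB Add1=56  regs: r0:7,r1:Add2,r2:56,r3:Mul2,r4:7
  c13: CDB Add2=56  regs: r0:7,r1:56,r2:56,r3:Mul2,r4:7
  c14: -  regs: r0:7,r1:56,r2:56,r3:Mul2,r4:7
  c15: -  regs: r0:7,r1:56,r2:56,r3:Mul2,r4:7

STATUS = VALUE 56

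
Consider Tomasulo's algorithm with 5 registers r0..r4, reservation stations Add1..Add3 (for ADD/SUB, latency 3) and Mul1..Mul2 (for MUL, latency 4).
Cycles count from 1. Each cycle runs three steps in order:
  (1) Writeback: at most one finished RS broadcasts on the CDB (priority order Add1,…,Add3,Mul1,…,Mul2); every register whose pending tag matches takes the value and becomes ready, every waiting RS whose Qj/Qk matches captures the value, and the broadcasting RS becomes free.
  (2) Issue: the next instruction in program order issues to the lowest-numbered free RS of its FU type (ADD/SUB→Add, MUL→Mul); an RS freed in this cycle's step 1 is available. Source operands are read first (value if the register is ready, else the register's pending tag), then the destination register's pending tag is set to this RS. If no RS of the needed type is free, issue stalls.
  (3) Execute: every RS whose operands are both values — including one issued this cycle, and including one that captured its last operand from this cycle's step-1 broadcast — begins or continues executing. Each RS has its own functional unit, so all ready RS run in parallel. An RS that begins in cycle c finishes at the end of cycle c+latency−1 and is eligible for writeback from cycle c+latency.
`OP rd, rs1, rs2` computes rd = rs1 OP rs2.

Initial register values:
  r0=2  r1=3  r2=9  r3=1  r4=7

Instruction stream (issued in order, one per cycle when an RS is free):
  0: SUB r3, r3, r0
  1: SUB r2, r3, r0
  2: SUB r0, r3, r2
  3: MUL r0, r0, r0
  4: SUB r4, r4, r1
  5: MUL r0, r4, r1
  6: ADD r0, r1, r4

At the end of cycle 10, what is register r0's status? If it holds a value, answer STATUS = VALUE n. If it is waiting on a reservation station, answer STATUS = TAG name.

cycle 1: issue SUB r3<-Add1 // r0:2,r1:3,r2:9,r3:Add1,r4:7
cycle 2: issue SUB r2<-Add2 // r0:2,r1:3,r2:Add2,r3:Add1,r4:7
cycle 3: issue SUB r0<-Add3 // r0:Add3,r1:3,r2:Add2,r3:Add1,r4:7
cycle 4: CDB Add1=-1; issue MUL r0<-Mul1 // r0:Mul1,r1:3,r2:Add2,r3:-1,r4:7
cycle 5: issue SUB r4<-Add1 // r0:Mul1,r1:3,r2:Add2,r3:-1,r4:Add1
cycle 6: issue MUL r0<-Mul2 // r0:Mul2,r1:3,r2:Add2,r3:-1,r4:Add1
cycle 7: CDB Add2=-3; issue ADD r0<-Add2 // r0:Add2,r1:3,r2:-3,r3:-1,r4:Add1
cycle 8: CDB Add1=4 // r0:Add2,r1:3,r2:-3,r3:-1,r4:4
cycle 9: - // r0:Add2,r1:3,r2:-3,r3:-1,r4:4
cycle 10: CDB Add3=2 // r0:Add2,r1:3,r2:-3,r3:-1,r4:4

STATUS = TAG Add2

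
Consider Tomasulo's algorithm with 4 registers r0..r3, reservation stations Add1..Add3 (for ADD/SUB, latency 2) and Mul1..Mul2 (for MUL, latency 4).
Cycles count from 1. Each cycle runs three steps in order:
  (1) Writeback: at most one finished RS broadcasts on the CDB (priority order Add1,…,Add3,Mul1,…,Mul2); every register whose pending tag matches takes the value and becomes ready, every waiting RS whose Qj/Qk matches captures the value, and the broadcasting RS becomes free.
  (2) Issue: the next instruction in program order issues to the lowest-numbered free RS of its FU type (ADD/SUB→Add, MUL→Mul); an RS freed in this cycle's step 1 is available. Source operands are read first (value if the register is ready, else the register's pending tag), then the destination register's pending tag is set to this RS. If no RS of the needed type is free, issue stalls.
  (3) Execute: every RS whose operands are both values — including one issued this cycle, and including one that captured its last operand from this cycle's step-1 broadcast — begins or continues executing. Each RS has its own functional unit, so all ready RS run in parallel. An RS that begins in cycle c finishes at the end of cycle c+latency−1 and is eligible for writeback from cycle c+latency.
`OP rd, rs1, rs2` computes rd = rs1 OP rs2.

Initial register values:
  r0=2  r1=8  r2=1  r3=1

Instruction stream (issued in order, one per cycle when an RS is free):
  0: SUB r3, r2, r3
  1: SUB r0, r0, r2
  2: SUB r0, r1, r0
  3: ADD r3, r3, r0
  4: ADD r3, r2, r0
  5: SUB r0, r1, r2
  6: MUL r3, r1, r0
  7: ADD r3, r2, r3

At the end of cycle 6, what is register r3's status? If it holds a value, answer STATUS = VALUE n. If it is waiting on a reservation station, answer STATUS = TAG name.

cycle 1: issue SUB r3<-Add1 // r0:2,r1:8,r2:1,r3:Add1
cycle 2: issue SUB r0<-Add2 // r0:Add2,r1:8,r2:1,r3:Add1
cycle 3: CDB Add1=0; issue SUB r0<-Add1 // r0:Add1,r1:8,r2:1,r3:0
cycle 4: CDB Add2=1; issue ADD r3<-Add2 // r0:Add1,r1:8,r2:1,r3:Add2
cycle 5: issue ADD r3<-Add3 // r0:Add1,r1:8,r2:1,r3:Add3
cycle 6: CDB Add1=7; issue SUB r0<-Add1 // r0:Add1,r1:8,r2:1,r3:Add3

STATUS = TAG Add3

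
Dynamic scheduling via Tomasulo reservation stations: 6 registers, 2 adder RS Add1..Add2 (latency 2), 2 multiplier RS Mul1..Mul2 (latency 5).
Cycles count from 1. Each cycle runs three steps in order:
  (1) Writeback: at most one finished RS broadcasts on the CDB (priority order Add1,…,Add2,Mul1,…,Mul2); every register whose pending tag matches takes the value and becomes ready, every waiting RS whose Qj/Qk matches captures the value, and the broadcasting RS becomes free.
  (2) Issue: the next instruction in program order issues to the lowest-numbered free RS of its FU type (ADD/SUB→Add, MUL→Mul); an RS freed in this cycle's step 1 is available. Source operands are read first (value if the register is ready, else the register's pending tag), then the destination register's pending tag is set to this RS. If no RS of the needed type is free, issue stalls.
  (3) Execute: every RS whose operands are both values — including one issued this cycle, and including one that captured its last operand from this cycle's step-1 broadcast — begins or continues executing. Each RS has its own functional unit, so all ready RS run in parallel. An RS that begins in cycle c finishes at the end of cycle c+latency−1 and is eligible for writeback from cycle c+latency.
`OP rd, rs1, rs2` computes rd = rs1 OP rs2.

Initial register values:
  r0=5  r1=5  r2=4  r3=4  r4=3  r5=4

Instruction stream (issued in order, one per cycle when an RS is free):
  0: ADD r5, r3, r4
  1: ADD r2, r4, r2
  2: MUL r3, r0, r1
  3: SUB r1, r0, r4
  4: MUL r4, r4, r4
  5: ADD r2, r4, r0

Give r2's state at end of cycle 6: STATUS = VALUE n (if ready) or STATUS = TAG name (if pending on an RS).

STATUS = TAG Add1

  c1: issue ADD r5<-Add1  regs: r0:5,r1:5,r2:4,r3:4,r4:3,r5:Add1
  c2: issue ADD r2<-Add2  regs: r0:5,r1:5,r2:Add2,r3:4,r4:3,r5:Add1
  c3: CDB Add1=7; issue MUL r3<-Mul1  regs: r0:5,r1:5,r2:Add2,r3:Mul1,r4:3,r5:7
  c4: CDB Add2=7; issue SUB r1<-Add1  regs: r0:5,r1:Add1,r2:7,r3:Mul1,r4:3,r5:7
  c5: issue MUL r4<-Mul2  regs: r0:5,r1:Add1,r2:7,r3:Mul1,r4:Mul2,r5:7
  c6: CDB Add1=2; issue ADD r2<-Add1  regs: r0:5,r1:2,r2:Add1,r3:Mul1,r4:Mul2,r5:7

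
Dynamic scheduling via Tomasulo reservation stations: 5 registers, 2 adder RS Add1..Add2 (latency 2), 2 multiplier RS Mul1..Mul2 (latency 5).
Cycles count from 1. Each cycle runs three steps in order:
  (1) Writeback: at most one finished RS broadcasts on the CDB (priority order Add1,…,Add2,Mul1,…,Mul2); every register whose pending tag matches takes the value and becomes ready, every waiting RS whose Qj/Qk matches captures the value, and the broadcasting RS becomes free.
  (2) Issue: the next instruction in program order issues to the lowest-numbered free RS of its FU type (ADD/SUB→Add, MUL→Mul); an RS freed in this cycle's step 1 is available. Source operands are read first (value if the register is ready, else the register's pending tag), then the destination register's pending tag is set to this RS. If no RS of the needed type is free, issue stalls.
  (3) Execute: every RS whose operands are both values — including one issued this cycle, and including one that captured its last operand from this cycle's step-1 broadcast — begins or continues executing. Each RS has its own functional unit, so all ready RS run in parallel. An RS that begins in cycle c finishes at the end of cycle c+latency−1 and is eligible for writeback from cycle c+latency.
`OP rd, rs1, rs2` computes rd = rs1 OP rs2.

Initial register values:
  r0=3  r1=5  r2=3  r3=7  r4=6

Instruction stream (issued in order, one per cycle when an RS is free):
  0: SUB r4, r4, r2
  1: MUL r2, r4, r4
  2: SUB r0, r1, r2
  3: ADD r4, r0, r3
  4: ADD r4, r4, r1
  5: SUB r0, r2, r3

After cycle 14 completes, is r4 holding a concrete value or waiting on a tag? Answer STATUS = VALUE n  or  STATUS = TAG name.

cycle 1: issue SUB r4<-Add1 // r0:3,r1:5,r2:3,r3:7,r4:Add1
cycle 2: issue MUL r2<-Mul1 // r0:3,r1:5,r2:Mul1,r3:7,r4:Add1
cycle 3: CDB Add1=3; issue SUB r0<-Add1 // r0:Add1,r1:5,r2:Mul1,r3:7,r4:3
cycle 4: issue ADD r4<-Add2 // r0:Add1,r1:5,r2:Mul1,r3:7,r4:Add2
cycle 5: stall // r0:Add1,r1:5,r2:Mul1,r3:7,r4:Add2
cycle 6: stall // r0:Add1,r1:5,r2:Mul1,r3:7,r4:Add2
cycle 7: stall // r0:Add1,r1:5,r2:Mul1,r3:7,r4:Add2
cycle 8: CDB Mul1=9; stall // r0:Add1,r1:5,r2:9,r3:7,r4:Add2
cycle 9: stall // r0:Add1,r1:5,r2:9,r3:7,r4:Add2
cycle 10: CDB Add1=-4; issue ADD r4<-Add1 // r0:-4,r1:5,r2:9,r3:7,r4:Add1
cycle 11: stall // r0:-4,r1:5,r2:9,r3:7,r4:Add1
cycle 12: CDB Add2=3; issue SUB r0<-Add2 // r0:Add2,r1:5,r2:9,r3:7,r4:Add1
cycle 13: - // r0:Add2,r1:5,r2:9,r3:7,r4:Add1
cycle 14: CDB Add1=8 // r0:Add2,r1:5,r2:9,r3:7,r4:8

STATUS = VALUE 8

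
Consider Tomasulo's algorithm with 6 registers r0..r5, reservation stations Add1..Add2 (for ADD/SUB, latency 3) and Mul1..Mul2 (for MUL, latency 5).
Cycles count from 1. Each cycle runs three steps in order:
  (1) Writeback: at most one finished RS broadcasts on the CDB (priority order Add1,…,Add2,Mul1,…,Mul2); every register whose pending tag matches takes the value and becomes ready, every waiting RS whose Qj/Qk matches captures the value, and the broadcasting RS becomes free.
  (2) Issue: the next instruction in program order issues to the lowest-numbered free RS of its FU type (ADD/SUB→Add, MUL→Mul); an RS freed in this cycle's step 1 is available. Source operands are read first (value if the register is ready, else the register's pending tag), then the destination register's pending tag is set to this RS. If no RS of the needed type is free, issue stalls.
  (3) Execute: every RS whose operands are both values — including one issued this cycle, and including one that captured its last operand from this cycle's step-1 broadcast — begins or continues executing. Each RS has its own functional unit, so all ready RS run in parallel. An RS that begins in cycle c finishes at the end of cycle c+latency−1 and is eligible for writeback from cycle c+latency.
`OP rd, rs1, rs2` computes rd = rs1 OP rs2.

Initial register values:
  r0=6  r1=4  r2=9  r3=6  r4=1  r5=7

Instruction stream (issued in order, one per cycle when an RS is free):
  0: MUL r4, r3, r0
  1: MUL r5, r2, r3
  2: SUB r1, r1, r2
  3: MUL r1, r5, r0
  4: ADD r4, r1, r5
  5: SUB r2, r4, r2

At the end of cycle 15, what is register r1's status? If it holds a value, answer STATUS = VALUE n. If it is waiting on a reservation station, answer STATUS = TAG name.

c1: issue MUL r4<-Mul1 | r0:6,r1:4,r2:9,r3:6,r4:Mul1,r5:7
c2: issue MUL r5<-Mul2 | r0:6,r1:4,r2:9,r3:6,r4:Mul1,r5:Mul2
c3: issue SUB r1<-Add1 | r0:6,r1:Add1,r2:9,r3:6,r4:Mul1,r5:Mul2
c4: stall | r0:6,r1:Add1,r2:9,r3:6,r4:Mul1,r5:Mul2
c5: stall | r0:6,r1:Add1,r2:9,r3:6,r4:Mul1,r5:Mul2
c6: CDB Add1=-5; stall | r0:6,r1:-5,r2:9,r3:6,r4:Mul1,r5:Mul2
c7: CDB Mul1=36; issue MUL r1<-Mul1 | r0:6,r1:Mul1,r2:9,r3:6,r4:36,r5:Mul2
c8: CDB Mul2=54; issue ADD r4<-Add1 | r0:6,r1:Mul1,r2:9,r3:6,r4:Add1,r5:54
c9: issue SUB r2<-Add2 | r0:6,r1:Mul1,r2:Add2,r3:6,r4:Add1,r5:54
c10: - | r0:6,r1:Mul1,r2:Add2,r3:6,r4:Add1,r5:54
c11: - | r0:6,r1:Mul1,r2:Add2,r3:6,r4:Add1,r5:54
c12: - | r0:6,r1:Mul1,r2:Add2,r3:6,r4:Add1,r5:54
c13: CDB Mul1=324 | r0:6,r1:324,r2:Add2,r3:6,r4:Add1,r5:54
c14: - | r0:6,r1:324,r2:Add2,r3:6,r4:Add1,r5:54
c15: - | r0:6,r1:324,r2:Add2,r3:6,r4:Add1,r5:54

STATUS = VALUE 324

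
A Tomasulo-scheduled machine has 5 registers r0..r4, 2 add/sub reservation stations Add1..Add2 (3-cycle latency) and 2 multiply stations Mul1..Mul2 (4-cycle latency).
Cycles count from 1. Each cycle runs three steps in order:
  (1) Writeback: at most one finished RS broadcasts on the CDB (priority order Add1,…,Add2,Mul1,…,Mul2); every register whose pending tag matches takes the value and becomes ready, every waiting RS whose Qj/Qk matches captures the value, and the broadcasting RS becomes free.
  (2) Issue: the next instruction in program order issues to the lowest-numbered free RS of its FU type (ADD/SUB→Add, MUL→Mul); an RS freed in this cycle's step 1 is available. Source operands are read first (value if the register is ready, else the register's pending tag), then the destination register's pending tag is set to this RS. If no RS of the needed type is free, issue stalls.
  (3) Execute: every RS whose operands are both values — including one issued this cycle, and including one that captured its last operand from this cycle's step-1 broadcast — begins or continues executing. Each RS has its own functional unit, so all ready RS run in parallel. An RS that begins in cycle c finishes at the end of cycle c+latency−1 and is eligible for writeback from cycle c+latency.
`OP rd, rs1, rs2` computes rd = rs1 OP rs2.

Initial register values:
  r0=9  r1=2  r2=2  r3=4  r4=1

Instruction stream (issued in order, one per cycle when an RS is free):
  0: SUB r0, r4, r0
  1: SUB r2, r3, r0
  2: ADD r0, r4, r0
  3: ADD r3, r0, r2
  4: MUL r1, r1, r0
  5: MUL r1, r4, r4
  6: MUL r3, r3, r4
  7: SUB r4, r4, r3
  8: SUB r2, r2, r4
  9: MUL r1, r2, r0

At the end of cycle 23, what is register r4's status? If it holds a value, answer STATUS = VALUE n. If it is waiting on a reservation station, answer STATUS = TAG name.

STATUS = VALUE -4

c1: issue SUB r0<-Add1 | r0:Add1,r1:2,r2:2,r3:4,r4:1
c2: issue SUB r2<-Add2 | r0:Add1,r1:2,r2:Add2,r3:4,r4:1
c3: stall | r0:Add1,r1:2,r2:Add2,r3:4,r4:1
c4: CDB Add1=-8; issue ADD r0<-Add1 | r0:Add1,r1:2,r2:Add2,r3:4,r4:1
c5: stall | r0:Add1,r1:2,r2:Add2,r3:4,r4:1
c6: stall | r0:Add1,r1:2,r2:Add2,r3:4,r4:1
c7: CDB Add1=-7; issue ADD r3<-Add1 | r0:-7,r1:2,r2:Add2,r3:Add1,r4:1
c8: CDB Add2=12; issue MUL r1<-Mul1 | r0:-7,r1:Mul1,r2:12,r3:Add1,r4:1
c9: issue MUL r1<-Mul2 | r0:-7,r1:Mul2,r2:12,r3:Add1,r4:1
c10: stall | r0:-7,r1:Mul2,r2:12,r3:Add1,r4:1
c11: CDB Add1=5; stall | r0:-7,r1:Mul2,r2:12,r3:5,r4:1
c12: CDB Mul1=-14; issue MUL r3<-Mul1 | r0:-7,r1:Mul2,r2:12,r3:Mul1,r4:1
c13: CDB Mul2=1; issue SUB r4<-Add1 | r0:-7,r1:1,r2:12,r3:Mul1,r4:Add1
c14: issue SUB r2<-Add2 | r0:-7,r1:1,r2:Add2,r3:Mul1,r4:Add1
c15: issue MUL r1<-Mul2 | r0:-7,r1:Mul2,r2:Add2,r3:Mul1,r4:Add1
c16: CDB Mul1=5 | r0:-7,r1:Mul2,r2:Add2,r3:5,r4:Add1
c17: - | r0:-7,r1:Mul2,r2:Add2,r3:5,r4:Add1
c18: - | r0:-7,r1:Mul2,r2:Add2,r3:5,r4:Add1
c19: CDB Add1=-4 | r0:-7,r1:Mul2,r2:Add2,r3:5,r4:-4
c20: - | r0:-7,r1:Mul2,r2:Add2,r3:5,r4:-4
c21: - | r0:-7,r1:Mul2,r2:Add2,r3:5,r4:-4
c22: CDB Add2=16 | r0:-7,r1:Mul2,r2:16,r3:5,r4:-4
c23: - | r0:-7,r1:Mul2,r2:16,r3:5,r4:-4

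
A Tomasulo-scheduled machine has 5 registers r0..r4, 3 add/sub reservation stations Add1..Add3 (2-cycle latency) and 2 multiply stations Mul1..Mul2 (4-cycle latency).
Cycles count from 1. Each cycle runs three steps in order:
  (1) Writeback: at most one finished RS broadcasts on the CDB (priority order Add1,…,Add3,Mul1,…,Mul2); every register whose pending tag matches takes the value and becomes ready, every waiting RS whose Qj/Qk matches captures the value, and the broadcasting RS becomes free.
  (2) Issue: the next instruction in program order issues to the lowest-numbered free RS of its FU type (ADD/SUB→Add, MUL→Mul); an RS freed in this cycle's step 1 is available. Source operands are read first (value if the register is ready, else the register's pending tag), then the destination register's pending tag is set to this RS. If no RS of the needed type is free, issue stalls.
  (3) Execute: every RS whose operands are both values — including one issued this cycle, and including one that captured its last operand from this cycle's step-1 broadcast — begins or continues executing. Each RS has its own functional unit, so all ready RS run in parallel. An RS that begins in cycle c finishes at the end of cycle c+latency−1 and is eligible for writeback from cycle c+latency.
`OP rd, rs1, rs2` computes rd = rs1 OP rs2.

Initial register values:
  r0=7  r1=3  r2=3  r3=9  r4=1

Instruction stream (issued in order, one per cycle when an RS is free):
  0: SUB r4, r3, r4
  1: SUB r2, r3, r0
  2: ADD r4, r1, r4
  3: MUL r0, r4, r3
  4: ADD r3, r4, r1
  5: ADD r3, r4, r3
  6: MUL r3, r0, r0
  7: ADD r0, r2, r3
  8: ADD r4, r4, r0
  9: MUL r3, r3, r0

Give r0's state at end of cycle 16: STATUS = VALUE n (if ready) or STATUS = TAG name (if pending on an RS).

STATUS = VALUE 9803

cycle 1: issue SUB r4<-Add1 // r0:7,r1:3,r2:3,r3:9,r4:Add1
cycle 2: issue SUB r2<-Add2 // r0:7,r1:3,r2:Add2,r3:9,r4:Add1
cycle 3: CDB Add1=8; issue ADD r4<-Add1 // r0:7,r1:3,r2:Add2,r3:9,r4:Add1
cycle 4: CDB Add2=2; issue MUL r0<-Mul1 // r0:Mul1,r1:3,r2:2,r3:9,r4:Add1
cycle 5: CDB Add1=11; issue ADD r3<-Add1 // r0:Mul1,r1:3,r2:2,r3:Add1,r4:11
cycle 6: issue ADD r3<-Add2 // r0:Mul1,r1:3,r2:2,r3:Add2,r4:11
cycle 7: CDB Add1=14; issue MUL r3<-Mul2 // r0:Mul1,r1:3,r2:2,r3:Mul2,r4:11
cycle 8: issue ADD r0<-Add1 // r0:Add1,r1:3,r2:2,r3:Mul2,r4:11
cycle 9: CDB Add2=25; issue ADD r4<-Add2 // r0:Add1,r1:3,r2:2,r3:Mul2,r4:Add2
cycle 10: CDB Mul1=99; issue MUL r3<-Mul1 // r0:Add1,r1:3,r2:2,r3:Mul1,r4:Add2
cycle 11: - // r0:Add1,r1:3,r2:2,r3:Mul1,r4:Add2
cycle 12: - // r0:Add1,r1:3,r2:2,r3:Mul1,r4:Add2
cycle 13: - // r0:Add1,r1:3,r2:2,r3:Mul1,r4:Add2
cycle 14: CDB Mul2=9801 // r0:Add1,r1:3,r2:2,r3:Mul1,r4:Add2
cycle 15: - // r0:Add1,r1:3,r2:2,r3:Mul1,r4:Add2
cycle 16: CDB Add1=9803 // r0:9803,r1:3,r2:2,r3:Mul1,r4:Add2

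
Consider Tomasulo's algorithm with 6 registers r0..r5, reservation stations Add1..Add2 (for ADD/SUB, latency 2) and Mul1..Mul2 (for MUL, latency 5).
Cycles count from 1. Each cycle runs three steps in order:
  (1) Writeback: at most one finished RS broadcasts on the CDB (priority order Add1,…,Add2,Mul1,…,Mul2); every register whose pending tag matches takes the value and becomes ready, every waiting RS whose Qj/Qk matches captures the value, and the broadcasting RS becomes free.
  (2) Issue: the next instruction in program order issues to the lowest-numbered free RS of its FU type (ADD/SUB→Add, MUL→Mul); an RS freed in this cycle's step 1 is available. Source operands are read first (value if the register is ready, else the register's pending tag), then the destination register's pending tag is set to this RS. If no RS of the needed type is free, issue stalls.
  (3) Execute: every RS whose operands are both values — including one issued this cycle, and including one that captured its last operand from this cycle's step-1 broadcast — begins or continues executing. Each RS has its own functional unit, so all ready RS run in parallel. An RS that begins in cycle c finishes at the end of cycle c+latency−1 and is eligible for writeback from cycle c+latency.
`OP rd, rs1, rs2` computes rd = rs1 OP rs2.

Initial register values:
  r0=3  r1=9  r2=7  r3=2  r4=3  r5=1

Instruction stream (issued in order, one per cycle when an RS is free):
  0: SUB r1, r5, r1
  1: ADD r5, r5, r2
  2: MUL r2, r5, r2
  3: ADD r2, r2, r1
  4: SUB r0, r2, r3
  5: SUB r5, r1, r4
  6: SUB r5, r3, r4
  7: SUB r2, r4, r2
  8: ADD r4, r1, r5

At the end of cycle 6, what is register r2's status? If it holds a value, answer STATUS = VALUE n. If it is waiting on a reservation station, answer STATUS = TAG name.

c1: issue SUB r1<-Add1 | r0:3,r1:Add1,r2:7,r3:2,r4:3,r5:1
c2: issue ADD r5<-Add2 | r0:3,r1:Add1,r2:7,r3:2,r4:3,r5:Add2
c3: CDB Add1=-8; issue MUL r2<-Mul1 | r0:3,r1:-8,r2:Mul1,r3:2,r4:3,r5:Add2
c4: CDB Add2=8; issue ADD r2<-Add1 | r0:3,r1:-8,r2:Add1,r3:2,r4:3,r5:8
c5: issue SUB r0<-Add2 | r0:Add2,r1:-8,r2:Add1,r3:2,r4:3,r5:8
c6: stall | r0:Add2,r1:-8,r2:Add1,r3:2,r4:3,r5:8

STATUS = TAG Add1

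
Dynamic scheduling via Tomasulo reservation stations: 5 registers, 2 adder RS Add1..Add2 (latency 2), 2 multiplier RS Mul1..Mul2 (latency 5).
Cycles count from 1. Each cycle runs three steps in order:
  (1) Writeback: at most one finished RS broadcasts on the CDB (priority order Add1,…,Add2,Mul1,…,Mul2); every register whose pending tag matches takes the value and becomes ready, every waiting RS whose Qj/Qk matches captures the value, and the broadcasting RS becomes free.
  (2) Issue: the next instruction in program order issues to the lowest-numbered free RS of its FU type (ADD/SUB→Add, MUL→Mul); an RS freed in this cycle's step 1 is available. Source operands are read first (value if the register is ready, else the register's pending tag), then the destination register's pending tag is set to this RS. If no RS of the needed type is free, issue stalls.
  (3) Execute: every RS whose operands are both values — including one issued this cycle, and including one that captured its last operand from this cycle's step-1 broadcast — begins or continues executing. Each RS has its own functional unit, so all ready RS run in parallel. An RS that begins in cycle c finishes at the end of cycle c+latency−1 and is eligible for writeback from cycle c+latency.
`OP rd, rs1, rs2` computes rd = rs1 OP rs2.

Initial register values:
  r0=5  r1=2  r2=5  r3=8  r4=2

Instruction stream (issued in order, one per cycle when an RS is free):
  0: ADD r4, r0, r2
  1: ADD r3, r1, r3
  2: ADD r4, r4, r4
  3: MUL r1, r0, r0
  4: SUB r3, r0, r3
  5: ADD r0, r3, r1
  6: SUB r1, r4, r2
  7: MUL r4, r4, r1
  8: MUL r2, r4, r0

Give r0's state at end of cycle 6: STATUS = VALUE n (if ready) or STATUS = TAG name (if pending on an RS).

  c1: issue ADD r4<-Add1  regs: r0:5,r1:2,r2:5,r3:8,r4:Add1
  c2: issue ADD r3<-Add2  regs: r0:5,r1:2,r2:5,r3:Add2,r4:Add1
  c3: CDB Add1=10; issue ADD r4<-Add1  regs: r0:5,r1:2,r2:5,r3:Add2,r4:Add1
  c4: CDB Add2=10; issue MUL r1<-Mul1  regs: r0:5,r1:Mul1,r2:5,r3:10,r4:Add1
  c5: CDB Add1=20; issue SUB r3<-Add1  regs: r0:5,r1:Mul1,r2:5,r3:Add1,r4:20
  c6: issue ADD r0<-Add2  regs: r0:Add2,r1:Mul1,r2:5,r3:Add1,r4:20

STATUS = TAG Add2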